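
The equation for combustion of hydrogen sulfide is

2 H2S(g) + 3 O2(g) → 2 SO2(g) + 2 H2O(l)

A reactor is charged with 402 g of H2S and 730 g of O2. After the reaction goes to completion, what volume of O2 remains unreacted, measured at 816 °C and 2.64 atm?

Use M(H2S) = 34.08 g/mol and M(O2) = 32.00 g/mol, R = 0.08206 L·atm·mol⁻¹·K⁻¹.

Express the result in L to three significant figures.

n(H2S) = 402 / 34.08 = 11.80 mol
n(O2) = 730 / 32.00 = 22.81 mol
For 11.80 mol H2S, stoichiometry requires (3/2) × 11.80 = 17.70 mol O2; 22.81 mol is available, so H2S is limiting.
n(O2) consumed = (3/2) × 11.80 = 17.70 mol; remaining = 22.81 − 17.70 = 5.110 mol
V(O2) = nRT/P = 5.110 × 0.08206 × 1089.15 / 2.64 = 173.0 L

173 L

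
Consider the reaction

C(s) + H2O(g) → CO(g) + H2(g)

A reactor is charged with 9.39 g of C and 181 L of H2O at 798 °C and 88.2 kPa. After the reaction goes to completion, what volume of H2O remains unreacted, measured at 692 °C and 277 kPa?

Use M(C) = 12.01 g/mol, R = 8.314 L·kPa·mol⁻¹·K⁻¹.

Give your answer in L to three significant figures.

29.3 L

n(C) = 9.39 / 12.01 = 0.7818 mol
n(H2O) = PV/RT = (88.2 × 181) / (8.314 × 1071.15) = 1.793 mol
For 0.7818 mol C, stoichiometry requires (1/1) × 0.7818 = 0.7818 mol H2O; 1.793 mol is available, so C is limiting.
n(H2O) consumed = (1/1) × 0.7818 = 0.7818 mol; remaining = 1.793 − 0.7818 = 1.011 mol
V(H2O) = nRT/P = 1.011 × 8.314 × 965.15 / 277 = 29.29 L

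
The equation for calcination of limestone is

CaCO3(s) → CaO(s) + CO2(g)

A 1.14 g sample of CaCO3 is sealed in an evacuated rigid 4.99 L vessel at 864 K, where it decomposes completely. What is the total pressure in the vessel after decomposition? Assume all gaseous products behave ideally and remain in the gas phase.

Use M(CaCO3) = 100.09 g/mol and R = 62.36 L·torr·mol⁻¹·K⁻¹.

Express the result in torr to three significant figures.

n(CaCO3) = 1.14 / 100.09 = 0.01139 mol
n(gas produced) = (1/1) × 0.01139 = 0.01139 mol
P = nRT/V = 0.01139 × 62.36 × 864 / 4.99 = 123.0 torr

123 torr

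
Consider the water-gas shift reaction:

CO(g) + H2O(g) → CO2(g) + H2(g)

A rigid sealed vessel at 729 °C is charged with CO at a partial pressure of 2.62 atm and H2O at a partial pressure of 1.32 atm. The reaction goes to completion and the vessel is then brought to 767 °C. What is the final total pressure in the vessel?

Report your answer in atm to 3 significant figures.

4.09 atm

At constant V, partial pressures at 729 °C are proportional to moles, so apply stoichiometry directly to pressures.
P(H2O) required for 2.62 atm of CO = (1/1) × 2.62 = 2.620 atm; available 1.32 atm, so H2O is limiting.
P(CO) remaining = 2.62 − (1/1) × 1.32 = 1.300 atm
P(gaseous products) = (1+1)/1 × 1.32 = 2.640 atm
P_total at 729 °C = 1.300 + 2.640 = 3.940 atm
Scaling to 767 °C: P = 3.940 × 1040.15/1002.15 = 4.089 atm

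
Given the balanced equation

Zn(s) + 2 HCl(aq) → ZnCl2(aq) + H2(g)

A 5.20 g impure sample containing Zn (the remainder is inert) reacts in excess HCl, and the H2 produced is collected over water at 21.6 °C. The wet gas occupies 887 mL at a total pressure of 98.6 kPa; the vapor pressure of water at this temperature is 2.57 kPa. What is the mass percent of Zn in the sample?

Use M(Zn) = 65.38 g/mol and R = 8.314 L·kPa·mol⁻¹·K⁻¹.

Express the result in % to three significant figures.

P(H2) = 98.6 − 2.57 = 96.03 kPa
n(H2) = PV/RT = (96.03 × 0.8870) / (8.314 × 294.75) = 0.03476 mol
n(Zn) = (1/1) × 0.03476 = 0.03476 mol
m(Zn) = 0.03476 × 65.38 = 2.273 g
%Zn = 2.273 / 5.20 × 100 = 43.71%

43.7 %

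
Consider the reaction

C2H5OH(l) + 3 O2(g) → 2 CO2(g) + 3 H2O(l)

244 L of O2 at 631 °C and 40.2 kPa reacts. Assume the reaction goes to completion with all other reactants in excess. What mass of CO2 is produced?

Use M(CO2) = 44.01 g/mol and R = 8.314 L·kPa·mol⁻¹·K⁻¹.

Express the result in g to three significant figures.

38.3 g

n(O2) = PV/RT = (40.2 × 244) / (8.314 × 904.15) = 1.305 mol
n(CO2) = (2/3) × 1.305 = 0.8700 mol
m(CO2) = 0.8700 × 44.01 = 38.29 g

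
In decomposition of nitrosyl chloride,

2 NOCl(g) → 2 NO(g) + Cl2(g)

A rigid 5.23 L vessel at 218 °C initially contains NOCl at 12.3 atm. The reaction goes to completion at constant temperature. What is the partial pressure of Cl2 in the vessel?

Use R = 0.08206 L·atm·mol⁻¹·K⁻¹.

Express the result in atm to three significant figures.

n(NOCl)₀ = PV/RT = (12.3 × 5.23) / (0.08206 × 491.15) = 1.596 mol
n(Cl2) = (1/2) × 1.596 = 0.7980 mol
P(Cl2) = nRT/V = 0.7980 × 0.08206 × 491.15 / 5.23 = 6.150 atm

6.15 atm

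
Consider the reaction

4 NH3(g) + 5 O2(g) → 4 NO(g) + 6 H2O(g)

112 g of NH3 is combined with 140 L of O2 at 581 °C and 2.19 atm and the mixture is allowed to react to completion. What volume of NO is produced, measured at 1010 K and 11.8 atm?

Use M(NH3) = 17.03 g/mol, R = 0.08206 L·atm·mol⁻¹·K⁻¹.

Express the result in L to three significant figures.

24.6 L

n(NH3) = 112 / 17.03 = 6.577 mol
n(O2) = PV/RT = (2.19 × 140) / (0.08206 × 854.15) = 4.374 mol
For 6.577 mol NH3, stoichiometry requires (5/4) × 6.577 = 8.221 mol O2; 4.374 mol is available, so O2 is limiting.
n(NO) = (4/5) × 4.374 = 3.499 mol
V(NO) = nRT/P = 3.499 × 0.08206 × 1010 / 11.8 = 24.58 L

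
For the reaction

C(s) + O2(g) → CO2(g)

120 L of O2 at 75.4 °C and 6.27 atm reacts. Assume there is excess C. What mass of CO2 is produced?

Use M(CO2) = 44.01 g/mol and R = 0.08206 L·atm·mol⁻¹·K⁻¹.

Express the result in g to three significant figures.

1160 g

n(O2) = PV/RT = (6.27 × 120) / (0.08206 × 348.55) = 26.31 mol
n(CO2) = (1/1) × 26.31 = 26.31 mol
m(CO2) = 26.31 × 44.01 = 1158 g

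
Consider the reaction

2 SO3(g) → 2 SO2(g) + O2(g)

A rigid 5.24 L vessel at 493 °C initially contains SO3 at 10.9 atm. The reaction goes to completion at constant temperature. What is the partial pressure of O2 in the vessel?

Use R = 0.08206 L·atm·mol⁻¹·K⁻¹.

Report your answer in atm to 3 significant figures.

5.45 atm

n(SO3)₀ = PV/RT = (10.9 × 5.24) / (0.08206 × 766.15) = 0.9085 mol
n(O2) = (1/2) × 0.9085 = 0.4542 mol
P(O2) = nRT/V = 0.4542 × 0.08206 × 766.15 / 5.24 = 5.450 atm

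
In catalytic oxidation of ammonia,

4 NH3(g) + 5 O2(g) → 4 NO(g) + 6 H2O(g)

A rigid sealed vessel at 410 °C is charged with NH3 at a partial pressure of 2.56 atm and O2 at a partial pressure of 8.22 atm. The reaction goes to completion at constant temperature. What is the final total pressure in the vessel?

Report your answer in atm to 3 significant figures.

At constant V, partial pressures at 410 °C are proportional to moles, so apply stoichiometry directly to pressures.
P(O2) required for 2.56 atm of NH3 = (5/4) × 2.56 = 3.200 atm; available 8.22 atm, so NH3 is limiting.
P(O2) remaining = 8.22 − (5/4) × 2.56 = 5.020 atm
P(gaseous products) = (4+6)/4 × 2.56 = 6.400 atm
P_total at 410 °C = 5.020 + 6.400 = 11.42 atm

11.4 atm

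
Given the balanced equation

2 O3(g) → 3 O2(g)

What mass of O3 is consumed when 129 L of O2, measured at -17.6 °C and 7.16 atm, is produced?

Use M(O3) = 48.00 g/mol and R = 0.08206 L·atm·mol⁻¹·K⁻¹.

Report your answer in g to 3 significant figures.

n(O2) = PV/RT = (7.16 × 129) / (0.08206 × 255.55) = 44.04 mol
n(O3) = (2/3) × 44.04 = 29.36 mol
m(O3) = 29.36 × 48.00 = 1409 g

1410 g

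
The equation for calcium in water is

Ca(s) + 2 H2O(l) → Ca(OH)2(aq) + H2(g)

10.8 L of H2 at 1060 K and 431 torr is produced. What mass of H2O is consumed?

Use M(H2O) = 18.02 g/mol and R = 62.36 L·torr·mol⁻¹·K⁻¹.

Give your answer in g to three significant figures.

2.54 g

n(H2) = PV/RT = (431 × 10.8) / (62.36 × 1060) = 0.07042 mol
n(H2O) = (2/1) × 0.07042 = 0.1408 mol
m(H2O) = 0.1408 × 18.02 = 2.537 g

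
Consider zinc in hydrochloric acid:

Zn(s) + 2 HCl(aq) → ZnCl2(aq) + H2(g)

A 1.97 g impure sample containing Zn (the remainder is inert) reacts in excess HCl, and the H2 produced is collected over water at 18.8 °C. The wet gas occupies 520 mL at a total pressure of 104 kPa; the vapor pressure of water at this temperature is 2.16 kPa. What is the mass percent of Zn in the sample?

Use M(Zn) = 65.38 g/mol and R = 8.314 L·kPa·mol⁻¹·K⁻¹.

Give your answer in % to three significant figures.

72.4 %

P(H2) = 104 − 2.16 = 101.8 kPa
n(H2) = PV/RT = (101.8 × 0.5200) / (8.314 × 291.95) = 0.02181 mol
n(Zn) = (1/1) × 0.02181 = 0.02181 mol
m(Zn) = 0.02181 × 65.38 = 1.426 g
%Zn = 1.426 / 1.97 × 100 = 72.39%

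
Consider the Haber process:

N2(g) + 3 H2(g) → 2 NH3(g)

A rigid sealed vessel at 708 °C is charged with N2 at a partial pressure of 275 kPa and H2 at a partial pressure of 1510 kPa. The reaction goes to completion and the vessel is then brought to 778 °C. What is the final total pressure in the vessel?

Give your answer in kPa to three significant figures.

1320 kPa

Because the vessel is rigid and T is held at 708 °C, work the stoichiometry in partial pressures (P_i = n_iRT/V).
P(H2) required for 275 kPa of N2 = (3/1) × 275 = 825.0 kPa; available 1510 kPa, so N2 is limiting.
P(H2) remaining = 1510 − (3/1) × 275 = 685.0 kPa
P(gaseous products) = (2)/1 × 275 = 550.0 kPa
P_total at 708 °C = 685.0 + 550.0 = 1235 kPa
Scaling to 778 °C: P = 1235 × 1051.15/981.15 = 1323 kPa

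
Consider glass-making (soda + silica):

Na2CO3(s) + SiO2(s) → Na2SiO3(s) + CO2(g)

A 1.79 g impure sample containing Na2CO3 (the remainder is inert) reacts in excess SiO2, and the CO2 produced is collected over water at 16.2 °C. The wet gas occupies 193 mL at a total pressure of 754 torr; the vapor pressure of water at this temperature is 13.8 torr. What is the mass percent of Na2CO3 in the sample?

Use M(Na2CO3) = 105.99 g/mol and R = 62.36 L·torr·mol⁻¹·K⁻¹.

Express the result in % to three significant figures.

46.9 %

P(CO2) = 754 − 13.8 = 740.2 torr
n(CO2) = PV/RT = (740.2 × 0.1930) / (62.36 × 289.35) = 0.007917 mol
n(Na2CO3) = (1/1) × 0.007917 = 0.007917 mol
m(Na2CO3) = 0.007917 × 105.99 = 0.8391 g
%Na2CO3 = 0.8391 / 1.79 × 100 = 46.88%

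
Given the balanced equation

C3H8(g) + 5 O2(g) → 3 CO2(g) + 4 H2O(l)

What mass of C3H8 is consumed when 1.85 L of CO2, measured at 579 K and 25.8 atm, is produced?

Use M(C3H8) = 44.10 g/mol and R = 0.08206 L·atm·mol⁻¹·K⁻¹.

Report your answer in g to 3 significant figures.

14.8 g

n(CO2) = PV/RT = (25.8 × 1.85) / (0.08206 × 579) = 1.005 mol
n(C3H8) = (1/3) × 1.005 = 0.3350 mol
m(C3H8) = 0.3350 × 44.10 = 14.77 g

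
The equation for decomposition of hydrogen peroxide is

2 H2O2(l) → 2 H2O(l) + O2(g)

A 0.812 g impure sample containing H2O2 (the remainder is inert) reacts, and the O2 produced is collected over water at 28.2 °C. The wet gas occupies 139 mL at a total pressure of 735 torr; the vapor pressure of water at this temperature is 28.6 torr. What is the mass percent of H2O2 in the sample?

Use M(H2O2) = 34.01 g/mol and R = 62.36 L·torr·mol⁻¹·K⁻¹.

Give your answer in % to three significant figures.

43.8 %

P(O2) = 735 − 28.6 = 706.4 torr
n(O2) = PV/RT = (706.4 × 0.1390) / (62.36 × 301.35) = 0.005225 mol
n(H2O2) = (2/1) × 0.005225 = 0.01045 mol
m(H2O2) = 0.01045 × 34.01 = 0.3554 g
%H2O2 = 0.3554 / 0.812 × 100 = 43.77%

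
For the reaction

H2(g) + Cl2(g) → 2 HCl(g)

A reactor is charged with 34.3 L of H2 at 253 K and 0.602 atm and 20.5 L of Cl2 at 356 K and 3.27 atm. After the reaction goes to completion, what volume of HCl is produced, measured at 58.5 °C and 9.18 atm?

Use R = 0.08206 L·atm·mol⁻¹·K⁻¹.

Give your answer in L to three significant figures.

n(H2) = PV/RT = (0.602 × 34.3) / (0.08206 × 253) = 0.9946 mol
n(Cl2) = PV/RT = (3.27 × 20.5) / (0.08206 × 356) = 2.295 mol
For 0.9946 mol H2, stoichiometry requires (1/1) × 0.9946 = 0.9946 mol Cl2; 2.295 mol is available, so H2 is limiting.
n(HCl) = (2/1) × 0.9946 = 1.989 mol
V(HCl) = nRT/P = 1.989 × 0.08206 × 331.65 / 9.18 = 5.897 L

5.90 L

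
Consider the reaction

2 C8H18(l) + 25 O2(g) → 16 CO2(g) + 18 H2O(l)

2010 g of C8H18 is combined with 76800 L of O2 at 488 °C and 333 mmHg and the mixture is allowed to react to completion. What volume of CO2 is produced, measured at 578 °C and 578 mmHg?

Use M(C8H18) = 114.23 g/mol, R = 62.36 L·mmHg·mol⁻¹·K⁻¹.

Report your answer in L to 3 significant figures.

n(C8H18) = 2010 / 114.23 = 17.60 mol
n(O2) = PV/RT = (333 × 76800) / (62.36 × 761.15) = 538.8 mol
For 17.60 mol C8H18, stoichiometry requires (25/2) × 17.60 = 220.0 mol O2; 538.8 mol is available, so C8H18 is limiting.
n(CO2) = (16/2) × 17.60 = 140.8 mol
V(CO2) = nRT/P = 140.8 × 62.36 × 851.15 / 578 = 12930 L

12900 L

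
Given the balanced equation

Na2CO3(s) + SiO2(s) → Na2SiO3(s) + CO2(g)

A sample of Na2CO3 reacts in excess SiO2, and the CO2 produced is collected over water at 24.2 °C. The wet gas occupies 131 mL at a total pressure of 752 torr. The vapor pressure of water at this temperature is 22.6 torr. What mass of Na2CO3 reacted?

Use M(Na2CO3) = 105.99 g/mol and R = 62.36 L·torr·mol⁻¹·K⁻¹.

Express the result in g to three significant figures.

0.546 g

P(CO2) = 752 − 22.6 = 729.4 torr
n(CO2) = PV/RT = (729.4 × 0.1310) / (62.36 × 297.35) = 0.005153 mol
n(Na2CO3) = (1/1) × 0.005153 = 0.005153 mol
m(Na2CO3) = 0.005153 × 105.99 = 0.5462 g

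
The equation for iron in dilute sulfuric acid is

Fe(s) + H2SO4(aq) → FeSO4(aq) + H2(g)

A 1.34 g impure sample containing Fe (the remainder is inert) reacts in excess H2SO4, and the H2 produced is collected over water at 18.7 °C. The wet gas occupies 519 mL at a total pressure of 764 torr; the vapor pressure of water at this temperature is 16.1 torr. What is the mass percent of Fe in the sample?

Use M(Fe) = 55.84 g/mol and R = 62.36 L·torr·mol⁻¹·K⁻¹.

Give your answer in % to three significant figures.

P(H2) = 764 − 16.1 = 747.9 torr
n(H2) = PV/RT = (747.9 × 0.5190) / (62.36 × 291.85) = 0.02133 mol
n(Fe) = (1/1) × 0.02133 = 0.02133 mol
m(Fe) = 0.02133 × 55.84 = 1.191 g
%Fe = 1.191 / 1.34 × 100 = 88.88%

88.9 %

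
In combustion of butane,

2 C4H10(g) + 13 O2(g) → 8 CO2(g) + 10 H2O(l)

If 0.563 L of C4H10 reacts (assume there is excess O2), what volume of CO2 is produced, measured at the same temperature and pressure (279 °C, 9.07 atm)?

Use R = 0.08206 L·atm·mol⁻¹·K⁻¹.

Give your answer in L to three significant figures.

2.25 L

At constant T and P, gas volumes are in the mole ratio: V(CO2) = (8/2) × 0.563 = 2.252 L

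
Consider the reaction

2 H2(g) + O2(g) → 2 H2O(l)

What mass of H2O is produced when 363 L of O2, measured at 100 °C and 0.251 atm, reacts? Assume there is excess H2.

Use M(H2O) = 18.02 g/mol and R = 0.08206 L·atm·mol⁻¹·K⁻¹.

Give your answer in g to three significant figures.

107 g

n(O2) = PV/RT = (0.251 × 363) / (0.08206 × 373.15) = 2.976 mol
n(H2O) = (2/1) × 2.976 = 5.952 mol
m(H2O) = 5.952 × 18.02 = 107.3 g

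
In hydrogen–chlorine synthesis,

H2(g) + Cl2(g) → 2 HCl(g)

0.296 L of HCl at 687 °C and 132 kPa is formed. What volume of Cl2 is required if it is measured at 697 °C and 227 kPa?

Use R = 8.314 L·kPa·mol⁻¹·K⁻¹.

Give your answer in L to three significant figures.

n(HCl) = PV/RT = (132 × 0.296) / (8.314 × 960.15) = 0.004895 mol
n(Cl2) = (1/2) × 0.004895 = 0.002448 mol
V = nRT/P = 0.002448 × 8.314 × 970.15 / 227 = 0.08698 L

0.0870 L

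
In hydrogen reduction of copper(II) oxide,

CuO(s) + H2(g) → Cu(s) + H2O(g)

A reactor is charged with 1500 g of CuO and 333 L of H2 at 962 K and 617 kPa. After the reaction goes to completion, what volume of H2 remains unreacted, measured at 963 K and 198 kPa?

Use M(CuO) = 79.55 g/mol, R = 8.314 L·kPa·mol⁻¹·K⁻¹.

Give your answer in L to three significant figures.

276 L

n(CuO) = 1500 / 79.55 = 18.86 mol
n(H2) = PV/RT = (617 × 333) / (8.314 × 962) = 25.69 mol
For 18.86 mol CuO, stoichiometry requires (1/1) × 18.86 = 18.86 mol H2; 25.69 mol is available, so CuO is limiting.
n(H2) consumed = (1/1) × 18.86 = 18.86 mol; remaining = 25.69 − 18.86 = 6.830 mol
V(H2) = nRT/P = 6.830 × 8.314 × 963 / 198 = 276.2 L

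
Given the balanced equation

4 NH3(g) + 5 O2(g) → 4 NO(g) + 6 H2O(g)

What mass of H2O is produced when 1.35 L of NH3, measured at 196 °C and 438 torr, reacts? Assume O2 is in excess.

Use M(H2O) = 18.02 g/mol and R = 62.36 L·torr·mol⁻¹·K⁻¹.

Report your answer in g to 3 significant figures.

0.546 g

n(NH3) = PV/RT = (438 × 1.35) / (62.36 × 469.15) = 0.02021 mol
n(H2O) = (6/4) × 0.02021 = 0.03031 mol
m(H2O) = 0.03031 × 18.02 = 0.5462 g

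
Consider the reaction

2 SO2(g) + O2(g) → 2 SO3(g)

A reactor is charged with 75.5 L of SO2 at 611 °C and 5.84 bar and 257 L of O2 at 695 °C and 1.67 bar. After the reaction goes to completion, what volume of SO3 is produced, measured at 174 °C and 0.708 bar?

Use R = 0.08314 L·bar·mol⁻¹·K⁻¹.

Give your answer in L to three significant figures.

315 L

n(SO2) = PV/RT = (5.84 × 75.5) / (0.08314 × 884.15) = 5.998 mol
n(O2) = PV/RT = (1.67 × 257) / (0.08314 × 968.15) = 5.332 mol
For 5.998 mol SO2, stoichiometry requires (1/2) × 5.998 = 2.999 mol O2; 5.332 mol is available, so SO2 is limiting.
n(SO3) = (2/2) × 5.998 = 5.998 mol
V(SO3) = nRT/P = 5.998 × 0.08314 × 447.15 / 0.708 = 314.9 L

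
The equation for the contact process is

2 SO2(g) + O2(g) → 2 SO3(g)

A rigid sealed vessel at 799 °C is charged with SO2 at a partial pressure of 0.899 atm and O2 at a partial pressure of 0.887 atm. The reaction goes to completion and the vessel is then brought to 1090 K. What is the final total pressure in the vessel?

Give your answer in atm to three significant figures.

1.36 atm

With V and T fixed, P_i ∝ n_i, so the mole ratios apply directly to partial pressures at 799 °C.
P(O2) required for 0.899 atm of SO2 = (1/2) × 0.899 = 0.4495 atm; available 0.887 atm, so SO2 is limiting.
P(O2) remaining = 0.887 − (1/2) × 0.899 = 0.4375 atm
P(gaseous products) = (2)/2 × 0.899 = 0.8990 atm
P_total at 799 °C = 0.4375 + 0.8990 = 1.337 atm
Scaling to 1090 K: P = 1.337 × 1090/1072.15 = 1.359 atm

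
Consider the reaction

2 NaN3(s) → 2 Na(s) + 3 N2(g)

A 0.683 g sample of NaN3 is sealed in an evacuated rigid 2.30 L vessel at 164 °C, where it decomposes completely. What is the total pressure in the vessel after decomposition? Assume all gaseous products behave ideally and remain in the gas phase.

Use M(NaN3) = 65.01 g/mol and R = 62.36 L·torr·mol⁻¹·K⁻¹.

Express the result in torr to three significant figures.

n(NaN3) = 0.683 / 65.01 = 0.01051 mol
n(gas produced) = (3/2) × 0.01051 = 0.01577 mol
P = nRT/V = 0.01577 × 62.36 × 437.15 / 2.30 = 186.9 torr

187 torr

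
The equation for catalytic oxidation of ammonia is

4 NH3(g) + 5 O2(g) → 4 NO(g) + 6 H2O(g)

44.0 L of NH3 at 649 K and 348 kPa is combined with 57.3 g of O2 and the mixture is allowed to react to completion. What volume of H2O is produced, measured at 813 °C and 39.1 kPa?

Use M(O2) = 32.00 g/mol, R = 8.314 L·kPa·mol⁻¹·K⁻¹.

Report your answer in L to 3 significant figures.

496 L

n(NH3) = PV/RT = (348 × 44.0) / (8.314 × 649) = 2.838 mol
n(O2) = 57.3 / 32.00 = 1.791 mol
For 2.838 mol NH3, stoichiometry requires (5/4) × 2.838 = 3.548 mol O2; 1.791 mol is available, so O2 is limiting.
n(H2O) = (6/5) × 1.791 = 2.149 mol
V(H2O) = nRT/P = 2.149 × 8.314 × 1086.15 / 39.1 = 496.3 L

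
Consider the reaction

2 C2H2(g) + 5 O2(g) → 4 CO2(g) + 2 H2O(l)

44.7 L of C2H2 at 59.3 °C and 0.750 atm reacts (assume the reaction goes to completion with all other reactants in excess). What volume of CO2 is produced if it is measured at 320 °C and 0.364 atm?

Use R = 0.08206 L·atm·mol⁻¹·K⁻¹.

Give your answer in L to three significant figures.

329 L

n(C2H2) = PV/RT = (0.750 × 44.7) / (0.08206 × 332.45) = 1.229 mol
n(CO2) = (4/2) × 1.229 = 2.458 mol
V = nRT/P = 2.458 × 0.08206 × 593.15 / 0.364 = 328.7 L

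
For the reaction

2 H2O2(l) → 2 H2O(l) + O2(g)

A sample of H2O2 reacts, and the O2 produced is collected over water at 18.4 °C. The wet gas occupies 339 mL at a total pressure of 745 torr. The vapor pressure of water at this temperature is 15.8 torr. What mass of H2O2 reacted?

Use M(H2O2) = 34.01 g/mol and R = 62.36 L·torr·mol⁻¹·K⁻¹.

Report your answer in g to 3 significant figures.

0.925 g

P(O2) = 745 − 15.8 = 729.2 torr
n(O2) = PV/RT = (729.2 × 0.3390) / (62.36 × 291.55) = 0.01360 mol
n(H2O2) = (2/1) × 0.01360 = 0.02720 mol
m(H2O2) = 0.02720 × 34.01 = 0.9251 g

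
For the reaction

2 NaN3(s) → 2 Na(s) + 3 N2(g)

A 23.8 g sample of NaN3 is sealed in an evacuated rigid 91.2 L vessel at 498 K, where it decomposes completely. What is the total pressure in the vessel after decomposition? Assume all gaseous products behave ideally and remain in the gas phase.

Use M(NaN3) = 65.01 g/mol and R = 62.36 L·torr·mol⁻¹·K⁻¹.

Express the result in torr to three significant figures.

n(NaN3) = 23.8 / 65.01 = 0.3661 mol
n(gas produced) = (3/2) × 0.3661 = 0.5492 mol
P = nRT/V = 0.5492 × 62.36 × 498 / 91.2 = 187.0 torr

187 torr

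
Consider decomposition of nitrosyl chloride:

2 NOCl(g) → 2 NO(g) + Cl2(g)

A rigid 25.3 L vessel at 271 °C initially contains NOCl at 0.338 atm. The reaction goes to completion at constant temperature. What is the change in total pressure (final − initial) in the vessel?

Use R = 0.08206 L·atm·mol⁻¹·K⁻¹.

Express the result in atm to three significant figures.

Rigid vessel, constant T ⇒ P scales with total gas moles (2 → 3).
P_final = (3/2) × 0.338 = 0.5070 atm; ΔP = 0.5070 − 0.338 = 0.1690 atm

0.169 atm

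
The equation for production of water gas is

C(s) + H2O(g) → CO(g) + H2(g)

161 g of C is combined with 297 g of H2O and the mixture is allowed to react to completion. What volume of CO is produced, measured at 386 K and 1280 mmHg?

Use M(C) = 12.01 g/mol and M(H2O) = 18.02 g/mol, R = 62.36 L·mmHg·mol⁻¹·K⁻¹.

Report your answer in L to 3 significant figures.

n(C) = 161 / 12.01 = 13.41 mol
n(H2O) = 297 / 18.02 = 16.48 mol
For 13.41 mol C, stoichiometry requires (1/1) × 13.41 = 13.41 mol H2O; 16.48 mol is available, so C is limiting.
n(CO) = (1/1) × 13.41 = 13.41 mol
V(CO) = nRT/P = 13.41 × 62.36 × 386 / 1280 = 252.2 L

252 L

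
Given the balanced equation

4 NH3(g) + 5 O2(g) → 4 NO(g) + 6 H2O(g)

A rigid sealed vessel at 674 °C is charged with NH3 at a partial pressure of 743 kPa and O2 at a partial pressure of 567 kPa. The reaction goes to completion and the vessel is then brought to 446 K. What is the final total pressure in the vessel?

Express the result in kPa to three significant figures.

At constant V, partial pressures at 674 °C are proportional to moles, so apply stoichiometry directly to pressures.
P(O2) required for 743 kPa of NH3 = (5/4) × 743 = 928.8 kPa; available 567 kPa, so O2 is limiting.
P(NH3) remaining = 743 − (4/5) × 567 = 289.4 kPa
P(gaseous products) = (4+6)/5 × 567 = 1134 kPa
P_total at 674 °C = 289.4 + 1134 = 1423 kPa
Scaling to 446 K: P = 1423 × 446/947.15 = 670.1 kPa

670 kPa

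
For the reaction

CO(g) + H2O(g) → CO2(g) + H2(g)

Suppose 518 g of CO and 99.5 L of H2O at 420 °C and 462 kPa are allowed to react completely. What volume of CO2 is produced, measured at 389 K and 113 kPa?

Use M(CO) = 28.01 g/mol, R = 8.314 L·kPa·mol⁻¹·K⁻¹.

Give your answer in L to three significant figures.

228 L

n(CO) = 518 / 28.01 = 18.49 mol
n(H2O) = PV/RT = (462 × 99.5) / (8.314 × 693.15) = 7.977 mol
For 18.49 mol CO, stoichiometry requires (1/1) × 18.49 = 18.49 mol H2O; 7.977 mol is available, so H2O is limiting.
n(CO2) = (1/1) × 7.977 = 7.977 mol
V(CO2) = nRT/P = 7.977 × 8.314 × 389 / 113 = 228.3 L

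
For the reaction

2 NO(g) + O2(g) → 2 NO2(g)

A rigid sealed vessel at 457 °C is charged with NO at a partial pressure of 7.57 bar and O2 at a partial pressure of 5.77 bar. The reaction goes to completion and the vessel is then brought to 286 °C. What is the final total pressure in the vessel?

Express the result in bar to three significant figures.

7.32 bar

At constant V, partial pressures at 457 °C are proportional to moles, so apply stoichiometry directly to pressures.
P(O2) required for 7.57 bar of NO = (1/2) × 7.57 = 3.785 bar; available 5.77 bar, so NO is limiting.
P(O2) remaining = 5.77 − (1/2) × 7.57 = 1.985 bar
P(gaseous products) = (2)/2 × 7.57 = 7.570 bar
P_total at 457 °C = 1.985 + 7.570 = 9.555 bar
Scaling to 286 °C: P = 9.555 × 559.15/730.15 = 7.317 bar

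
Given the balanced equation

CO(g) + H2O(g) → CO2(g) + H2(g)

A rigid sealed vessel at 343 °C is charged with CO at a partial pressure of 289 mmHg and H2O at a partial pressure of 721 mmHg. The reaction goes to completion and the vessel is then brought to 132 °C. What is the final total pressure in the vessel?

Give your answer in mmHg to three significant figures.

664 mmHg

At constant V, partial pressures at 343 °C are proportional to moles, so apply stoichiometry directly to pressures.
P(H2O) required for 289 mmHg of CO = (1/1) × 289 = 289.0 mmHg; available 721 mmHg, so CO is limiting.
P(H2O) remaining = 721 − (1/1) × 289 = 432.0 mmHg
P(gaseous products) = (1+1)/1 × 289 = 578.0 mmHg
P_total at 343 °C = 432.0 + 578.0 = 1010 mmHg
Scaling to 132 °C: P = 1010 × 405.15/616.15 = 664.1 mmHg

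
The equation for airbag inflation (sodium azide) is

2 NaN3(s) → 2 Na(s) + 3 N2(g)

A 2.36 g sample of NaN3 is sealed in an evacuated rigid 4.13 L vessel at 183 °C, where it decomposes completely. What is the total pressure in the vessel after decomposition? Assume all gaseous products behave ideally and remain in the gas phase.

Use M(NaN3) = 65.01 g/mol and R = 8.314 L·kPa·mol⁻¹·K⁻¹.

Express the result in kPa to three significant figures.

50.0 kPa

n(NaN3) = 2.36 / 65.01 = 0.03630 mol
n(gas produced) = (3/2) × 0.03630 = 0.05445 mol
P = nRT/V = 0.05445 × 8.314 × 456.15 / 4.13 = 50.00 kPa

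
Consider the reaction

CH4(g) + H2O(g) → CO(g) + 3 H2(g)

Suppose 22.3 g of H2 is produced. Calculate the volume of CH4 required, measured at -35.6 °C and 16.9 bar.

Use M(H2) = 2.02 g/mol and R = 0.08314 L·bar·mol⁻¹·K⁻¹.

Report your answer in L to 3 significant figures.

4.30 L

n(H2) = 22.30 / 2.02 = 11.04 mol
n(CH4) = (1/3) × 11.04 = 3.680 mol
V = nRT/P = 3.680 × 0.08314 × 237.55 / 16.9 = 4.301 L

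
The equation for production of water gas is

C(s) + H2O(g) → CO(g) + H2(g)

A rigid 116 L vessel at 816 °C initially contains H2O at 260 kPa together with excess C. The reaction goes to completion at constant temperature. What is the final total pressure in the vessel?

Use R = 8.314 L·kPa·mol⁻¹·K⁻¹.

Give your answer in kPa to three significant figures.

520 kPa

Rigid vessel, constant T ⇒ P scales with total gas moles (1 → 2).
P_final = (2/1) × 260 = 520.0 kPa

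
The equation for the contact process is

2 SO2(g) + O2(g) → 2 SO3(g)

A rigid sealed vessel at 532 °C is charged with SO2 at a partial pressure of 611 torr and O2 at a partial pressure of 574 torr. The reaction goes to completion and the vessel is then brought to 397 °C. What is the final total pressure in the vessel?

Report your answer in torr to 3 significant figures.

732 torr

Because the vessel is rigid and T is held at 532 °C, work the stoichiometry in partial pressures (P_i = n_iRT/V).
P(O2) required for 611 torr of SO2 = (1/2) × 611 = 305.5 torr; available 574 torr, so SO2 is limiting.
P(O2) remaining = 574 − (1/2) × 611 = 268.5 torr
P(gaseous products) = (2)/2 × 611 = 611.0 torr
P_total at 532 °C = 268.5 + 611.0 = 879.5 torr
Scaling to 397 °C: P = 879.5 × 670.15/805.15 = 732.0 torr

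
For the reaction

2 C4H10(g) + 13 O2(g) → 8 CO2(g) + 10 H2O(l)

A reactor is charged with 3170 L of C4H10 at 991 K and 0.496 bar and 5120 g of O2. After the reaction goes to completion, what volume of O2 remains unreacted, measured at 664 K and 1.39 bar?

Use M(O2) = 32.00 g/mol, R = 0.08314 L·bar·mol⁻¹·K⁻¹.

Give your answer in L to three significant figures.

n(C4H10) = PV/RT = (0.496 × 3170) / (0.08314 × 991) = 19.08 mol
n(O2) = 5120 / 32.00 = 160.0 mol
For 19.08 mol C4H10, stoichiometry requires (13/2) × 19.08 = 124.0 mol O2; 160.0 mol is available, so C4H10 is limiting.
n(O2) consumed = (13/2) × 19.08 = 124.0 mol; remaining = 160.0 − 124.0 = 36.00 mol
V(O2) = nRT/P = 36.00 × 0.08314 × 664 / 1.39 = 1430 L

1430 L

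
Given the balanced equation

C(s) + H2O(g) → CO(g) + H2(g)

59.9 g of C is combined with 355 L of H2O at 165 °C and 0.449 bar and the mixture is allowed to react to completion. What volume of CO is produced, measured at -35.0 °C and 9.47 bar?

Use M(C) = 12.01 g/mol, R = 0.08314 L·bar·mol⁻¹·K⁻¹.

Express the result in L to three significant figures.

n(C) = 59.9 / 12.01 = 4.988 mol
n(H2O) = PV/RT = (0.449 × 355) / (0.08314 × 438.15) = 4.376 mol
For 4.988 mol C, stoichiometry requires (1/1) × 4.988 = 4.988 mol H2O; 4.376 mol is available, so H2O is limiting.
n(CO) = (1/1) × 4.376 = 4.376 mol
V(CO) = nRT/P = 4.376 × 0.08314 × 238.15 / 9.47 = 9.149 L

9.15 L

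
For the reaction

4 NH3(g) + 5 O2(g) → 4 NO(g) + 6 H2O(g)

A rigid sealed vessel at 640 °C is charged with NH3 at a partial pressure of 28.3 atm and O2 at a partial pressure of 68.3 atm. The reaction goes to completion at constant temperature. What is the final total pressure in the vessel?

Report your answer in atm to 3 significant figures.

Because the vessel is rigid and T is held at 640 °C, work the stoichiometry in partial pressures (P_i = n_iRT/V).
P(O2) required for 28.3 atm of NH3 = (5/4) × 28.3 = 35.38 atm; available 68.3 atm, so NH3 is limiting.
P(O2) remaining = 68.3 − (5/4) × 28.3 = 32.92 atm
P(gaseous products) = (4+6)/4 × 28.3 = 70.75 atm
P_total at 640 °C = 32.92 + 70.75 = 103.7 atm

104 atm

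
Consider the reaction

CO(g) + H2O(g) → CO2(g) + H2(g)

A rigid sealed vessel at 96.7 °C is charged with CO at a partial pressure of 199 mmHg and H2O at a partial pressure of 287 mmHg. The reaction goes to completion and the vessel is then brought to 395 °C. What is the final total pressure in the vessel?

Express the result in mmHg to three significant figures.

878 mmHg

At constant V, partial pressures at 96.7 °C are proportional to moles, so apply stoichiometry directly to pressures.
P(H2O) required for 199 mmHg of CO = (1/1) × 199 = 199.0 mmHg; available 287 mmHg, so CO is limiting.
P(H2O) remaining = 287 − (1/1) × 199 = 88.00 mmHg
P(gaseous products) = (1+1)/1 × 199 = 398.0 mmHg
P_total at 96.7 °C = 88.00 + 398.0 = 486.0 mmHg
Scaling to 395 °C: P = 486.0 × 668.15/369.85 = 878.0 mmHg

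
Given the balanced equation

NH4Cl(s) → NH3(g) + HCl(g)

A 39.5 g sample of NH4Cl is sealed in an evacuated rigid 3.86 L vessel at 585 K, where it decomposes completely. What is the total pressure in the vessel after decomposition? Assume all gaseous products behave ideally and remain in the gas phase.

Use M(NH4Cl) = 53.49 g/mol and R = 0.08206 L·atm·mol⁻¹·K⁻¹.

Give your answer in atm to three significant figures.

18.4 atm

n(NH4Cl) = 39.5 / 53.49 = 0.7385 mol
n(gas produced) = (2/1) × 0.7385 = 1.477 mol
P = nRT/V = 1.477 × 0.08206 × 585 / 3.86 = 18.37 atm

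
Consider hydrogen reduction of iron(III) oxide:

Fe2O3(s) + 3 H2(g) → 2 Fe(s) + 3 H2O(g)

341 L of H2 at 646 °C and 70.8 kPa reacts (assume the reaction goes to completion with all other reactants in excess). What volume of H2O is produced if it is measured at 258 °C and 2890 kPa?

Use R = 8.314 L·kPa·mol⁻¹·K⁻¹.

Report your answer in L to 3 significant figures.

n(H2) = PV/RT = (70.8 × 341) / (8.314 × 919.15) = 3.159 mol
n(H2O) = (3/3) × 3.159 = 3.159 mol
V = nRT/P = 3.159 × 8.314 × 531.15 / 2890 = 4.827 L

4.83 L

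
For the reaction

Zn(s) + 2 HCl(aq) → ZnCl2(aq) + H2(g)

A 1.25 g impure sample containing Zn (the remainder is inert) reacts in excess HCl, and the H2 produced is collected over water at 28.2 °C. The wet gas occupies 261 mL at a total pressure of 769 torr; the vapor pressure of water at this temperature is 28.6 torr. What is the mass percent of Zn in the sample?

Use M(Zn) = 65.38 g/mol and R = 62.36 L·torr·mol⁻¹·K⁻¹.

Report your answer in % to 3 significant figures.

53.8 %

P(H2) = 769 − 28.6 = 740.4 torr
n(H2) = PV/RT = (740.4 × 0.2610) / (62.36 × 301.35) = 0.01028 mol
n(Zn) = (1/1) × 0.01028 = 0.01028 mol
m(Zn) = 0.01028 × 65.38 = 0.6721 g
%Zn = 0.6721 / 1.25 × 100 = 53.77%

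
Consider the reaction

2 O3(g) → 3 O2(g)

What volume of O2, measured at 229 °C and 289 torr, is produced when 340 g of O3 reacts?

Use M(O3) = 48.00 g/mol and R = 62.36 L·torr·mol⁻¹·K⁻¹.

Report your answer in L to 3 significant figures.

n(O3) = 340.0 / 48.00 = 7.083 mol
n(O2) = (3/2) × 7.083 = 10.62 mol
V = nRT/P = 10.62 × 62.36 × 502.15 / 289 = 1151 L

1150 L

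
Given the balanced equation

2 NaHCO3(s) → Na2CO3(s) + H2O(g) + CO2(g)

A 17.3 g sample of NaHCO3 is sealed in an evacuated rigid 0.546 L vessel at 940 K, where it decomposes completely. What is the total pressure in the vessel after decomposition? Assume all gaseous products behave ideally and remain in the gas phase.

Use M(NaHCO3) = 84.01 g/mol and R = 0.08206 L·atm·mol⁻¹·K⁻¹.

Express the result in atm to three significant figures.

29.1 atm

n(NaHCO3) = 17.3 / 84.01 = 0.2059 mol
n(gas produced) = (2/2) × 0.2059 = 0.2059 mol
P = nRT/V = 0.2059 × 0.08206 × 940 / 0.546 = 29.09 atm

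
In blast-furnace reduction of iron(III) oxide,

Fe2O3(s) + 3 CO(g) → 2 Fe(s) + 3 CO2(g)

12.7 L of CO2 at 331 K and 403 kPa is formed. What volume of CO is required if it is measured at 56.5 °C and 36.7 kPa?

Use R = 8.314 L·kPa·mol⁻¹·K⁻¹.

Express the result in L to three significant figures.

139 L

n(CO2) = PV/RT = (403 × 12.7) / (8.314 × 331) = 1.860 mol
n(CO) = (3/3) × 1.860 = 1.860 mol
V = nRT/P = 1.860 × 8.314 × 329.65 / 36.7 = 138.9 L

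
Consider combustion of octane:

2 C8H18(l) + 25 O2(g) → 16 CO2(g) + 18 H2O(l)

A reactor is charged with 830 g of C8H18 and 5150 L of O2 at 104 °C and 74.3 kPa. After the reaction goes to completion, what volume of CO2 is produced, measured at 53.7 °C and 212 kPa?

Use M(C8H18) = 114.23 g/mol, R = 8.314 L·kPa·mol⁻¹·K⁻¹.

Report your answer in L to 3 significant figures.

n(C8H18) = 830 / 114.23 = 7.266 mol
n(O2) = PV/RT = (74.3 × 5150) / (8.314 × 377.15) = 122.0 mol
For 7.266 mol C8H18, stoichiometry requires (25/2) × 7.266 = 90.83 mol O2; 122.0 mol is available, so C8H18 is limiting.
n(CO2) = (16/2) × 7.266 = 58.13 mol
V(CO2) = nRT/P = 58.13 × 8.314 × 326.85 / 212 = 745.1 L

745 L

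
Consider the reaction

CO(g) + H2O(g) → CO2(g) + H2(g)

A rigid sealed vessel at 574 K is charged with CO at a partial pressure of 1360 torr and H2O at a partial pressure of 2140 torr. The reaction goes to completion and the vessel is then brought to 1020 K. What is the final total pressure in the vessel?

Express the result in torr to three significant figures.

At constant V, partial pressures at 574 K are proportional to moles, so apply stoichiometry directly to pressures.
P(H2O) required for 1360 torr of CO = (1/1) × 1360 = 1360 torr; available 2140 torr, so CO is limiting.
P(H2O) remaining = 2140 − (1/1) × 1360 = 780.0 torr
P(gaseous products) = (1+1)/1 × 1360 = 2720 torr
P_total at 574 K = 780.0 + 2720 = 3500 torr
Scaling to 1020 K: P = 3500 × 1020/574 = 6220 torr

6220 torr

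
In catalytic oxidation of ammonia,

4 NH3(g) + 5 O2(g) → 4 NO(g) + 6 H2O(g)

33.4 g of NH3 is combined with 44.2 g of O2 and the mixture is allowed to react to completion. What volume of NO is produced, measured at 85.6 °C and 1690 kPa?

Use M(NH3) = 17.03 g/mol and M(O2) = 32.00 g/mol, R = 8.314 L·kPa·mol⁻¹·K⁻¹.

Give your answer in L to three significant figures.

n(NH3) = 33.4 / 17.03 = 1.961 mol
n(O2) = 44.2 / 32.00 = 1.381 mol
For 1.961 mol NH3, stoichiometry requires (5/4) × 1.961 = 2.451 mol O2; 1.381 mol is available, so O2 is limiting.
n(NO) = (4/5) × 1.381 = 1.105 mol
V(NO) = nRT/P = 1.105 × 8.314 × 358.75 / 1690 = 1.950 L

1.95 L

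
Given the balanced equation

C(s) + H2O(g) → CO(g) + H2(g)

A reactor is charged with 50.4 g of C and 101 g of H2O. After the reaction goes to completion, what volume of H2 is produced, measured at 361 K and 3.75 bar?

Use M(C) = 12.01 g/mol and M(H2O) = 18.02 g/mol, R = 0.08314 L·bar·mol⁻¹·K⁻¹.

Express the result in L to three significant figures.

33.6 L

n(C) = 50.4 / 12.01 = 4.197 mol
n(H2O) = 101 / 18.02 = 5.605 mol
For 4.197 mol C, stoichiometry requires (1/1) × 4.197 = 4.197 mol H2O; 5.605 mol is available, so C is limiting.
n(H2) = (1/1) × 4.197 = 4.197 mol
V(H2) = nRT/P = 4.197 × 0.08314 × 361 / 3.75 = 33.59 L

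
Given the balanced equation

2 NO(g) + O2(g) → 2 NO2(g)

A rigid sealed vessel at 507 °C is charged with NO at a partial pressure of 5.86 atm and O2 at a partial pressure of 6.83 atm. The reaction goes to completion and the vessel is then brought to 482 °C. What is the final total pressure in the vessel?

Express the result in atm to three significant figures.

At constant V, partial pressures at 507 °C are proportional to moles, so apply stoichiometry directly to pressures.
P(O2) required for 5.86 atm of NO = (1/2) × 5.86 = 2.930 atm; available 6.83 atm, so NO is limiting.
P(O2) remaining = 6.83 − (1/2) × 5.86 = 3.900 atm
P(gaseous products) = (2)/2 × 5.86 = 5.860 atm
P_total at 507 °C = 3.900 + 5.860 = 9.760 atm
Scaling to 482 °C: P = 9.760 × 755.15/780.15 = 9.447 atm

9.45 atm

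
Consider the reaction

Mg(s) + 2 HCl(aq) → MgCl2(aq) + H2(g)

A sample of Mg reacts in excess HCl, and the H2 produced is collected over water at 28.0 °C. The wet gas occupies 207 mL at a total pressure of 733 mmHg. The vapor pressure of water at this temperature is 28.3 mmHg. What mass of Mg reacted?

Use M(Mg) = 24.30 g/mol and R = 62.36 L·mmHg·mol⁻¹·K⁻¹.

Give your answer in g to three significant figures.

0.189 g

P(H2) = 733 − 28.3 = 704.7 mmHg
n(H2) = PV/RT = (704.7 × 0.2070) / (62.36 × 301.15) = 0.007768 mol
n(Mg) = (1/1) × 0.007768 = 0.007768 mol
m(Mg) = 0.007768 × 24.30 = 0.1888 g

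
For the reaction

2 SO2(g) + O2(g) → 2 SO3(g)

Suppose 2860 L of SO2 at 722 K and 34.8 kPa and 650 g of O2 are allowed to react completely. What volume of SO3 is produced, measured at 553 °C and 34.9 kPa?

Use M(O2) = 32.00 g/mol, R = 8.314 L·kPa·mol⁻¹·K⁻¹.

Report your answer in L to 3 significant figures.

3260 L

n(SO2) = PV/RT = (34.8 × 2860) / (8.314 × 722) = 16.58 mol
n(O2) = 650 / 32.00 = 20.31 mol
For 16.58 mol SO2, stoichiometry requires (1/2) × 16.58 = 8.290 mol O2; 20.31 mol is available, so SO2 is limiting.
n(SO3) = (2/2) × 16.58 = 16.58 mol
V(SO3) = nRT/P = 16.58 × 8.314 × 826.15 / 34.9 = 3263 L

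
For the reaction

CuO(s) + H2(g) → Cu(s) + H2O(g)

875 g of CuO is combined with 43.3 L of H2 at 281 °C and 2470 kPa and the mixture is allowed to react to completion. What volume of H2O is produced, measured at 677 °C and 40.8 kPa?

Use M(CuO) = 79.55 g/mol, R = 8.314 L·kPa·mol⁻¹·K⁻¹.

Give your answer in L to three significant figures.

2130 L

n(CuO) = 875 / 79.55 = 11.00 mol
n(H2) = PV/RT = (2470 × 43.3) / (8.314 × 554.15) = 23.21 mol
For 11.00 mol CuO, stoichiometry requires (1/1) × 11.00 = 11.00 mol H2; 23.21 mol is available, so CuO is limiting.
n(H2O) = (1/1) × 11.00 = 11.00 mol
V(H2O) = nRT/P = 11.00 × 8.314 × 950.15 / 40.8 = 2130 L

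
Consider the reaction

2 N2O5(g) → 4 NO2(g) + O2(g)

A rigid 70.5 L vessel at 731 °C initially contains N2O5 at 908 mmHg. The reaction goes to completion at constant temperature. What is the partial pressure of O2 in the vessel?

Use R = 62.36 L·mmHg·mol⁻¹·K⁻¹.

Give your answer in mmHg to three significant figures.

454 mmHg

n(N2O5)₀ = PV/RT = (908 × 70.5) / (62.36 × 1004.15) = 1.022 mol
n(O2) = (1/2) × 1.022 = 0.5110 mol
P(O2) = nRT/V = 0.5110 × 62.36 × 1004.15 / 70.5 = 453.9 mmHg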